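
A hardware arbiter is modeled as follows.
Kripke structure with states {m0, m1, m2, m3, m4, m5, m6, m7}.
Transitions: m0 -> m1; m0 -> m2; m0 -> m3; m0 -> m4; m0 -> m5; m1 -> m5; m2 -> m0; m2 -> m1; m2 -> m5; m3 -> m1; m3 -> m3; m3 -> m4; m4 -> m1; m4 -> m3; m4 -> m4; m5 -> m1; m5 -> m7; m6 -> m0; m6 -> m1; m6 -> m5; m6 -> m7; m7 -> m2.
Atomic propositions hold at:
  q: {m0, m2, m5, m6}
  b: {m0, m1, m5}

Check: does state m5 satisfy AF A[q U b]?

Yes

A[q U b]: least fixpoint, start Z0 = Sat(b) = {m0, m1, m5}, add states in Sat(q) with every successor in Z. Z1 = {m0, m1, m2, m5}; fixed.
Sat(A[q U b]) = {m0, m1, m2, m5}
AF A[q U b]: least fixpoint, start Z0 = {m0, m1, m2, m5}, add states with every successor in Z. Z1 = {m0, m1, m2, m5, m7}; Z2 = {m0, m1, m2, m5, m6, m7}; fixed.
Sat(AF A[q U b]) = {m0, m1, m2, m5, m6, m7}
m5 ∈ Sat(AF A[q U b]) = {m0, m1, m2, m5, m6, m7}, so the formula holds at m5.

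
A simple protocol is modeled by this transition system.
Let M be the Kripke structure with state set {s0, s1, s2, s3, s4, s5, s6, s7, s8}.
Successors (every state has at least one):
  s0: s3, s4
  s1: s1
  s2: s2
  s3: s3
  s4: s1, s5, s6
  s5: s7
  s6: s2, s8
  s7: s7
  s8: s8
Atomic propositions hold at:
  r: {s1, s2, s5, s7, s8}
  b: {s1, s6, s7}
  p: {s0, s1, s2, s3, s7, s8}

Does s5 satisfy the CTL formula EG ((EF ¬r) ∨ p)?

Sat(¬r) = {s0, s3, s4, s6}
EF ¬r: least fixpoint, start Z0 = {s0, s3, s4, s6}, add states with some successor in Z. Already a fixed point.
Sat(EF ¬r) = {s0, s3, s4, s6}
Sat((EF ¬r) ∨ p) = {s0, s1, s2, s3, s4, s6, s7, s8}
EG ((EF ¬r) ∨ p): greatest fixpoint, start Z0 = {s0, s1, s2, s3, s4, s6, s7, s8}, keep only states in Sat with some successor in Z. Already a fixed point.
Sat(EG ((EF ¬r) ∨ p)) = {s0, s1, s2, s3, s4, s6, s7, s8}
s5 ∉ Sat(EG ((EF ¬r) ∨ p)) = {s0, s1, s2, s3, s4, s6, s7, s8}, so the formula does not hold at s5.

No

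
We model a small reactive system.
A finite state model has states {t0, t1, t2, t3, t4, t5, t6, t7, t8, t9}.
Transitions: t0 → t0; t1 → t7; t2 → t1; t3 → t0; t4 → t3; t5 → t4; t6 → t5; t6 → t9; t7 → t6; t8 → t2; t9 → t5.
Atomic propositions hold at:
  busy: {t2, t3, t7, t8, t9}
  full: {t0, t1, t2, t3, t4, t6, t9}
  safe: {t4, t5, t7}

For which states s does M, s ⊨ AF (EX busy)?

{t1, t2, t4, t5, t6, t7, t8, t9}

Sat(EX busy) = {s : some successor in {t2, t3, t7, t8, t9}} = {t1, t4, t6, t8}
AF (EX busy): least fixpoint, start Z0 = {t1, t4, t6, t8}, add states with every successor in Z. Z1 = {t1, t2, t4, t5, t6, t7, t8}; Z2 = {t1, t2, t4, t5, t6, t7, t8, t9}; fixed.
Sat(AF (EX busy)) = {t1, t2, t4, t5, t6, t7, t8, t9}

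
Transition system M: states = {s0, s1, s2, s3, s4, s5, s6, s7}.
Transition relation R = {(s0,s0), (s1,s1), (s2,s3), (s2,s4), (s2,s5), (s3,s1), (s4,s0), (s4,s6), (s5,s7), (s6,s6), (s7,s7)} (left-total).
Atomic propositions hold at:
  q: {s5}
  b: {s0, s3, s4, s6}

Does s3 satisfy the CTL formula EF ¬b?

Sat(¬b) = {s1, s2, s5, s7}
EF ¬b: least fixpoint, start Z0 = {s1, s2, s5, s7}, add states with some successor in Z. Z1 = {s1, s2, s3, s5, s7}; fixed.
Sat(EF ¬b) = {s1, s2, s3, s5, s7}
s3 ∈ Sat(EF ¬b) = {s1, s2, s3, s5, s7}, so the formula holds at s3.

Yes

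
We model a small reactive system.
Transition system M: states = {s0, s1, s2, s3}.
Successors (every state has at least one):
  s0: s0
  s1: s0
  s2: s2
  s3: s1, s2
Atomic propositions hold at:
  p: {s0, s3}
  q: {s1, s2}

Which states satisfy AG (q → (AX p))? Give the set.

Sat(AX p) = {s : every successor in {s0, s3}} = {s0, s1}
Sat(q → (AX p)) = {s0, s1, s3}
AG (q → (AX p)): greatest fixpoint, start Z0 = {s0, s1, s3}, keep only states in Sat with every successor in Z. Z1 = {s0, s1}; fixed.
Sat(AG (q → (AX p))) = {s0, s1}

{s0, s1}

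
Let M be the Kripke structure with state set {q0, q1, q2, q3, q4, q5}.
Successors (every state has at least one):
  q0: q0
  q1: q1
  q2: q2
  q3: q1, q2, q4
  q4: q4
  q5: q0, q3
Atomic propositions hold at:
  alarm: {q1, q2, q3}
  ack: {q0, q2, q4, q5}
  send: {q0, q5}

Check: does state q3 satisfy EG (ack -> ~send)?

Yes

Sat(~send) = {q1, q2, q3, q4}
Sat(ack -> ~send) = {q1, q2, q3, q4}
EG (ack -> ~send): greatest fixpoint, start Z0 = {q1, q2, q3, q4}, keep only states in Sat with some successor in Z. Already a fixed point.
Sat(EG (ack -> ~send)) = {q1, q2, q3, q4}
q3 ∈ Sat(EG (ack -> ~send)) = {q1, q2, q3, q4}, so the formula holds at q3.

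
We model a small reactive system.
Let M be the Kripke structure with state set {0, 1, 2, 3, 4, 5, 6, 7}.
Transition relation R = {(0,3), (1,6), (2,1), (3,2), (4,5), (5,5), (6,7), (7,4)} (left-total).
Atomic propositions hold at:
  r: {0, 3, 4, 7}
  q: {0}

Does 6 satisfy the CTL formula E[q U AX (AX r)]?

Sat(AX r) = {s : every successor in {0, 3, 4, 7}} = {0, 6, 7}
Sat(AX (AX r)) = {s : every successor in {0, 6, 7}} = {1, 6}
E[q U AX (AX r)]: least fixpoint, start Z0 = Sat(AX (AX r)) = {1, 6}, add states in Sat(q) with some successor in Z. Already a fixed point.
Sat(E[q U AX (AX r)]) = {1, 6}
6 ∈ Sat(E[q U AX (AX r)]) = {1, 6}, so the formula holds at 6.

Yes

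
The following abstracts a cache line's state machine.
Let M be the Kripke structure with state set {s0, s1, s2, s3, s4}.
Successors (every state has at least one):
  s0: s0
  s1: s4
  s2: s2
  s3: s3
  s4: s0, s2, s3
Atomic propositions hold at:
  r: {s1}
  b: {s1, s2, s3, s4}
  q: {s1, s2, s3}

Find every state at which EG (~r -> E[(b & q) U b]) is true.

{s1, s2, s3, s4}

Sat(~r) = {s0, s2, s3, s4}
Sat(b & q) = {s1, s2, s3}
E[(b & q) U b]: least fixpoint, start Z0 = Sat(b) = {s1, s2, s3, s4}, add states in Sat(b & q) with some successor in Z. Already a fixed point.
Sat(E[(b & q) U b]) = {s1, s2, s3, s4}
Sat(~r -> E[(b & q) U b]) = {s1, s2, s3, s4}
EG (~r -> E[(b & q) U b]): greatest fixpoint, start Z0 = {s1, s2, s3, s4}, keep only states in Sat with some successor in Z. Already a fixed point.
Sat(EG (~r -> E[(b & q) U b])) = {s1, s2, s3, s4}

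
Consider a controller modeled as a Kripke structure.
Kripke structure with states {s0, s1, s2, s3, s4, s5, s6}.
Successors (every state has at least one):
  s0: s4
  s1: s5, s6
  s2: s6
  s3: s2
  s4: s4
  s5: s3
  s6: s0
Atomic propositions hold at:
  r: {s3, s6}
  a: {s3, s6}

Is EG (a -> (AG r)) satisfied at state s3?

No

AG r: greatest fixpoint, start Z0 = {s3, s6}, keep only states in Sat with every successor in Z. Z1 = ∅; fixed.
Sat(AG r) = ∅
Sat(a -> (AG r)) = {s0, s1, s2, s4, s5}
EG (a -> (AG r)): greatest fixpoint, start Z0 = {s0, s1, s2, s4, s5}, keep only states in Sat with some successor in Z. Z1 = {s0, s1, s4}; Z2 = {s0, s4}; fixed.
Sat(EG (a -> (AG r))) = {s0, s4}
s3 ∉ Sat(EG (a -> (AG r))) = {s0, s4}, so the formula does not hold at s3.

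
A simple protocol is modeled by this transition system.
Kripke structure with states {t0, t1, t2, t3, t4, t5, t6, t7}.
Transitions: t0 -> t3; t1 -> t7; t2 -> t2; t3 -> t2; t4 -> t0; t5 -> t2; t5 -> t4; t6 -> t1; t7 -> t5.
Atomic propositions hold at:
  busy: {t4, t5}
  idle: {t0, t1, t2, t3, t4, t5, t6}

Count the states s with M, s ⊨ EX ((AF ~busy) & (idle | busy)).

7

Sat(~busy) = {t0, t1, t2, t3, t6, t7}
AF ~busy: least fixpoint, start Z0 = {t0, t1, t2, t3, t6, t7}, add states with every successor in Z. Z1 = {t0, t1, t2, t3, t4, t6, t7}; Z2 = {t0, t1, t2, t3, t4, t5, t6, t7}; fixed.
Sat(AF ~busy) = {t0, t1, t2, t3, t4, t5, t6, t7}
Sat(idle | busy) = {t0, t1, t2, t3, t4, t5, t6}
Sat((AF ~busy) & (idle | busy)) = {t0, t1, t2, t3, t4, t5, t6}
Sat(EX ((AF ~busy) & (idle | busy))) = {s : some successor in {t0, t1, t2, t3, t4, t5, t6}} = {t0, t2, t3, t4, t5, t6, t7}
|Sat(EX ((AF ~busy) & (idle | busy)))| = |{t0, t2, t3, t4, t5, t6, t7}| = 7.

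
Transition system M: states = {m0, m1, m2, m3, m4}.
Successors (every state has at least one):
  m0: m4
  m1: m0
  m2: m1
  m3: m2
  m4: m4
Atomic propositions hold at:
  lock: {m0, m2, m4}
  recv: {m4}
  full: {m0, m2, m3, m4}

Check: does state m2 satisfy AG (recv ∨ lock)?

No

Sat(recv ∨ lock) = {m0, m2, m4}
AG (recv ∨ lock): greatest fixpoint, start Z0 = {m0, m2, m4}, keep only states in Sat with every successor in Z. Z1 = {m0, m4}; fixed.
Sat(AG (recv ∨ lock)) = {m0, m4}
m2 ∉ Sat(AG (recv ∨ lock)) = {m0, m4}, so the formula does not hold at m2.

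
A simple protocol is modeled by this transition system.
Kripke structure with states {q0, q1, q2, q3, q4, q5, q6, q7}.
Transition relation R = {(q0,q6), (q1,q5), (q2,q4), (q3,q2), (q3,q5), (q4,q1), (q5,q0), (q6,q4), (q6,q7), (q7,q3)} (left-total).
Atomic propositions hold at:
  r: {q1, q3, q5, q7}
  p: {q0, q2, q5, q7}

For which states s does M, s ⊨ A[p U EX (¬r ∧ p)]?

Sat(¬r) = {q0, q2, q4, q6}
Sat(¬r ∧ p) = {q0, q2}
Sat(EX (¬r ∧ p)) = {s : some successor in {q0, q2}} = {q3, q5}
A[p U EX (¬r ∧ p)]: least fixpoint, start Z0 = Sat(EX (¬r ∧ p)) = {q3, q5}, add states in Sat(p) with every successor in Z. Z1 = {q3, q5, q7}; fixed.
Sat(A[p U EX (¬r ∧ p)]) = {q3, q5, q7}

{q3, q5, q7}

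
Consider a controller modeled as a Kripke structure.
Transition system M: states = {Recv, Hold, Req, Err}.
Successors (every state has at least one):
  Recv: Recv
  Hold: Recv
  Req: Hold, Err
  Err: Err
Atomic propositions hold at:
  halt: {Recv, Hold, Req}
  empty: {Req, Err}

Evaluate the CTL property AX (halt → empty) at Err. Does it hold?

Sat(halt → empty) = {Req, Err}
Sat(AX (halt → empty)) = {s : every successor in {Req, Err}} = {Err}
Err ∈ Sat(AX (halt → empty)) = {Err}, so the formula holds at Err.

Yes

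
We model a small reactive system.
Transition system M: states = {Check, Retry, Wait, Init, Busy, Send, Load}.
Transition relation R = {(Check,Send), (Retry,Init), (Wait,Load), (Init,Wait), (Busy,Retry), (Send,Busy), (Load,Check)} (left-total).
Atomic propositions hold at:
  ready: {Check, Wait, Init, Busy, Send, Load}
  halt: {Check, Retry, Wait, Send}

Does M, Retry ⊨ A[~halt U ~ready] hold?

Sat(~halt) = {Init, Busy, Load}
Sat(~ready) = {Retry}
A[~halt U ~ready]: least fixpoint, start Z0 = Sat(~ready) = {Retry}, add states in Sat(~halt) with every successor in Z. Z1 = {Retry, Busy}; fixed.
Sat(A[~halt U ~ready]) = {Retry, Busy}
Retry ∈ Sat(A[~halt U ~ready]) = {Retry, Busy}, so the formula holds at Retry.

Yes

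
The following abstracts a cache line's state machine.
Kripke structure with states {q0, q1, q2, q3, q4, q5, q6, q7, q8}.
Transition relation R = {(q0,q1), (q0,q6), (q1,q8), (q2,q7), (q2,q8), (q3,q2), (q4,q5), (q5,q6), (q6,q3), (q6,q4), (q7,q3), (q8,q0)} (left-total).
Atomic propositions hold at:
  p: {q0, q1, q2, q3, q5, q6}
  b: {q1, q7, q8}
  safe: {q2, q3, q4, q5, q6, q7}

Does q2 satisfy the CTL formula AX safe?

No

Sat(AX safe) = {s : every successor in {q2, q3, q4, q5, q6, q7}} = {q3, q4, q5, q6, q7}
q2 ∉ Sat(AX safe) = {q3, q4, q5, q6, q7}, so the formula does not hold at q2.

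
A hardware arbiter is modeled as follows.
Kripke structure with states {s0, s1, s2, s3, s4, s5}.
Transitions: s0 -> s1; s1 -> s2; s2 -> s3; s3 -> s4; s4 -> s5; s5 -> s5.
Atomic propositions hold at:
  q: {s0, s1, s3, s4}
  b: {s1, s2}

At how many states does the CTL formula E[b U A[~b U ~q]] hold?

Sat(~b) = {s0, s3, s4, s5}
Sat(~q) = {s2, s5}
A[~b U ~q]: least fixpoint, start Z0 = Sat(~q) = {s2, s5}, add states in Sat(~b) with every successor in Z. Z1 = {s2, s4, s5}; Z2 = {s2, s3, s4, s5}; fixed.
Sat(A[~b U ~q]) = {s2, s3, s4, s5}
E[b U A[~b U ~q]]: least fixpoint, start Z0 = Sat(A[~b U ~q]) = {s2, s3, s4, s5}, add states in Sat(b) with some successor in Z. Z1 = {s1, s2, s3, s4, s5}; fixed.
Sat(E[b U A[~b U ~q]]) = {s1, s2, s3, s4, s5}
|Sat(E[b U A[~b U ~q]])| = |{s1, s2, s3, s4, s5}| = 5.

5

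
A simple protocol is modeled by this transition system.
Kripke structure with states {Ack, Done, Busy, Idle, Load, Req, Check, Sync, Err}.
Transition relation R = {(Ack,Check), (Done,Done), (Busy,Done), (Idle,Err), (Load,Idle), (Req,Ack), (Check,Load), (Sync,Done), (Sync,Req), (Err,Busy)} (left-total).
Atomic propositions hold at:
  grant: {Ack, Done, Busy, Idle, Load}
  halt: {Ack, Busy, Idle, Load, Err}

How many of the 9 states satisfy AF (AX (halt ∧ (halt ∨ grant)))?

Sat(halt ∨ grant) = {Ack, Done, Busy, Idle, Load, Err}
Sat(halt ∧ (halt ∨ grant)) = {Ack, Busy, Idle, Load, Err}
Sat(AX (halt ∧ (halt ∨ grant))) = {s : every successor in {Ack, Busy, Idle, Load, Err}} = {Idle, Load, Req, Check, Err}
AF (AX (halt ∧ (halt ∨ grant))): least fixpoint, start Z0 = {Idle, Load, Req, Check, Err}, add states with every successor in Z. Z1 = {Ack, Idle, Load, Req, Check, Err}; fixed.
Sat(AF (AX (halt ∧ (halt ∨ grant)))) = {Ack, Idle, Load, Req, Check, Err}
|Sat(AF (AX (halt ∧ (halt ∨ grant))))| = |{Ack, Idle, Load, Req, Check, Err}| = 6.

6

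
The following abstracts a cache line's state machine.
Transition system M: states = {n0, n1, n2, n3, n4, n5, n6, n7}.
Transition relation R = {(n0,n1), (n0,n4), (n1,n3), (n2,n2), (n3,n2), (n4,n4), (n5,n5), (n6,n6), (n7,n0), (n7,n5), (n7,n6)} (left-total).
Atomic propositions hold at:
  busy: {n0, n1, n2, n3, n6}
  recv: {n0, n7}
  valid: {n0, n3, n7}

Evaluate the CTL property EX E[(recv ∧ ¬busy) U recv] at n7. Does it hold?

Yes

Sat(¬busy) = {n4, n5, n7}
Sat(recv ∧ ¬busy) = {n7}
E[(recv ∧ ¬busy) U recv]: least fixpoint, start Z0 = Sat(recv) = {n0, n7}, add states in Sat(recv ∧ ¬busy) with some successor in Z. Already a fixed point.
Sat(E[(recv ∧ ¬busy) U recv]) = {n0, n7}
Sat(EX E[(recv ∧ ¬busy) U recv]) = {s : some successor in {n0, n7}} = {n7}
n7 ∈ Sat(EX E[(recv ∧ ¬busy) U recv]) = {n7}, so the formula holds at n7.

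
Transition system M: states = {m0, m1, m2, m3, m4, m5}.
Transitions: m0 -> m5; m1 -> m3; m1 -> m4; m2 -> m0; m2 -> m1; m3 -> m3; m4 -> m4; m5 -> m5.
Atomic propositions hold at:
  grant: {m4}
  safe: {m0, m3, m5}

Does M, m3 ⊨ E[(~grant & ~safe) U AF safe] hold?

Yes

Sat(~grant) = {m0, m1, m2, m3, m5}
Sat(~safe) = {m1, m2, m4}
Sat(~grant & ~safe) = {m1, m2}
AF safe: least fixpoint, start Z0 = {m0, m3, m5}, add states with every successor in Z. Already a fixed point.
Sat(AF safe) = {m0, m3, m5}
E[(~grant & ~safe) U AF safe]: least fixpoint, start Z0 = Sat(AF safe) = {m0, m3, m5}, add states in Sat(~grant & ~safe) with some successor in Z. Z1 = {m0, m1, m2, m3, m5}; fixed.
Sat(E[(~grant & ~safe) U AF safe]) = {m0, m1, m2, m3, m5}
m3 ∈ Sat(E[(~grant & ~safe) U AF safe]) = {m0, m1, m2, m3, m5}, so the formula holds at m3.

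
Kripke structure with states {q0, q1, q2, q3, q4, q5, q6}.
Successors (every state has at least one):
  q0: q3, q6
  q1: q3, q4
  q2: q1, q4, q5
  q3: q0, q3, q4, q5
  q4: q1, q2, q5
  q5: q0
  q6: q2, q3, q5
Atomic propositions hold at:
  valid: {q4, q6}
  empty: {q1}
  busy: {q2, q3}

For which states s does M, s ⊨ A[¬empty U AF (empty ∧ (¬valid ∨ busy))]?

{q1}

Sat(¬empty) = {q0, q2, q3, q4, q5, q6}
Sat(¬valid) = {q0, q1, q2, q3, q5}
Sat(¬valid ∨ busy) = {q0, q1, q2, q3, q5}
Sat(empty ∧ (¬valid ∨ busy)) = {q1}
AF (empty ∧ (¬valid ∨ busy)): least fixpoint, start Z0 = {q1}, add states with every successor in Z. Already a fixed point.
Sat(AF (empty ∧ (¬valid ∨ busy))) = {q1}
A[¬empty U AF (empty ∧ (¬valid ∨ busy))]: least fixpoint, start Z0 = Sat(AF (empty ∧ (¬valid ∨ busy))) = {q1}, add states in Sat(¬empty) with every successor in Z. Already a fixed point.
Sat(A[¬empty U AF (empty ∧ (¬valid ∨ busy))]) = {q1}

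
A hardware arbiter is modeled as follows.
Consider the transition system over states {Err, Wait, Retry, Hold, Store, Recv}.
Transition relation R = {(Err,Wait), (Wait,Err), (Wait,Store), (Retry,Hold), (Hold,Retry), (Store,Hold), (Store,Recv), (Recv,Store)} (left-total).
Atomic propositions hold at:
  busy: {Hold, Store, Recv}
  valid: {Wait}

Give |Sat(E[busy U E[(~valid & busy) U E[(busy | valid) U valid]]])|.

Sat(~valid) = {Err, Retry, Hold, Store, Recv}
Sat(~valid & busy) = {Hold, Store, Recv}
Sat(busy | valid) = {Wait, Hold, Store, Recv}
E[(busy | valid) U valid]: least fixpoint, start Z0 = Sat(valid) = {Wait}, add states in Sat(busy | valid) with some successor in Z. Already a fixed point.
Sat(E[(busy | valid) U valid]) = {Wait}
E[(~valid & busy) U E[(busy | valid) U valid]]: least fixpoint, start Z0 = Sat(E[(busy | valid) U valid]) = {Wait}, add states in Sat(~valid & busy) with some successor in Z. Already a fixed point.
Sat(E[(~valid & busy) U E[(busy | valid) U valid]]) = {Wait}
E[busy U E[(~valid & busy) U E[(busy | valid) U valid]]]: least fixpoint, start Z0 = Sat(E[(~valid & busy) U E[(busy | valid) U valid]]) = {Wait}, add states in Sat(busy) with some successor in Z. Already a fixed point.
Sat(E[busy U E[(~valid & busy) U E[(busy | valid) U valid]]]) = {Wait}
|Sat(E[busy U E[(~valid & busy) U E[(busy | valid) U valid]]])| = |{Wait}| = 1.

1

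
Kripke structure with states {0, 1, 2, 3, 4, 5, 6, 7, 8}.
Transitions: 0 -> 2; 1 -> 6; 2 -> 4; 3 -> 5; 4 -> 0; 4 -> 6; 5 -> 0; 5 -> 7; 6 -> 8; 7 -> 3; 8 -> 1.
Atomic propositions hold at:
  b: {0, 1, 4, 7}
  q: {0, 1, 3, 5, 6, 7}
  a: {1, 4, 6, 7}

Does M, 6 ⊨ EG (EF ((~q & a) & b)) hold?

Sat(~q) = {2, 4, 8}
Sat(~q & a) = {4}
Sat((~q & a) & b) = {4}
EF ((~q & a) & b): least fixpoint, start Z0 = {4}, add states with some successor in Z. Z1 = {2, 4}; Z2 = {0, 2, 4}; Z3 = {0, 2, 4, 5}; Z4 = {0, 2, 3, 4, 5}; Z5 = {0, 2, 3, 4, 5, 7}; fixed.
Sat(EF ((~q & a) & b)) = {0, 2, 3, 4, 5, 7}
EG (EF ((~q & a) & b)): greatest fixpoint, start Z0 = {0, 2, 3, 4, 5, 7}, keep only states in Sat with some successor in Z. Already a fixed point.
Sat(EG (EF ((~q & a) & b))) = {0, 2, 3, 4, 5, 7}
6 ∉ Sat(EG (EF ((~q & a) & b))) = {0, 2, 3, 4, 5, 7}, so the formula does not hold at 6.

No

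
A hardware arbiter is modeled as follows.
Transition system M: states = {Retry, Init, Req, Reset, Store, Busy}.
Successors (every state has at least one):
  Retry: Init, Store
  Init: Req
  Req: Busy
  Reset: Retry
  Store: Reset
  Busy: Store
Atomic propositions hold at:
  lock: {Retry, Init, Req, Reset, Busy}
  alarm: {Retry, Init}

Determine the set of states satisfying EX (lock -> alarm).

Sat(lock -> alarm) = {Retry, Init, Store}
Sat(EX (lock -> alarm)) = {s : some successor in {Retry, Init, Store}} = {Retry, Reset, Busy}

{Retry, Reset, Busy}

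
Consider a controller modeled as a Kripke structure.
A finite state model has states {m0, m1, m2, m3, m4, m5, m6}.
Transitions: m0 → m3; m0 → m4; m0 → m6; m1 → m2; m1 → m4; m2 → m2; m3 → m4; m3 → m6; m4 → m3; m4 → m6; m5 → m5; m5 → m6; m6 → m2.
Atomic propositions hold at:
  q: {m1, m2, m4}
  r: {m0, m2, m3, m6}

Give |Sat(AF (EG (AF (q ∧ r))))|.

2

Sat(q ∧ r) = {m2}
AF (q ∧ r): least fixpoint, start Z0 = {m2}, add states with every successor in Z. Z1 = {m2, m6}; fixed.
Sat(AF (q ∧ r)) = {m2, m6}
EG (AF (q ∧ r)): greatest fixpoint, start Z0 = {m2, m6}, keep only states in Sat with some successor in Z. Already a fixed point.
Sat(EG (AF (q ∧ r))) = {m2, m6}
AF (EG (AF (q ∧ r))): least fixpoint, start Z0 = {m2, m6}, add states with every successor in Z. Already a fixed point.
Sat(AF (EG (AF (q ∧ r)))) = {m2, m6}
|Sat(AF (EG (AF (q ∧ r))))| = |{m2, m6}| = 2.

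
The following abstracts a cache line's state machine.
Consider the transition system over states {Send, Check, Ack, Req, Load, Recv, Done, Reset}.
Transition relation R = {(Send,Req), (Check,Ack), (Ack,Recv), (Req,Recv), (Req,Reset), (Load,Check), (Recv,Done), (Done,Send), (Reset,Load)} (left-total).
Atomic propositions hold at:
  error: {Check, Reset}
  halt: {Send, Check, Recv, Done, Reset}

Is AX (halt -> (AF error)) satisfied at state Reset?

Yes

AF error: least fixpoint, start Z0 = {Check, Reset}, add states with every successor in Z. Z1 = {Check, Load, Reset}; fixed.
Sat(AF error) = {Check, Load, Reset}
Sat(halt -> (AF error)) = {Check, Ack, Req, Load, Reset}
Sat(AX (halt -> (AF error))) = {s : every successor in {Check, Ack, Req, Load, Reset}} = {Send, Check, Load, Reset}
Reset ∈ Sat(AX (halt -> (AF error))) = {Send, Check, Load, Reset}, so the formula holds at Reset.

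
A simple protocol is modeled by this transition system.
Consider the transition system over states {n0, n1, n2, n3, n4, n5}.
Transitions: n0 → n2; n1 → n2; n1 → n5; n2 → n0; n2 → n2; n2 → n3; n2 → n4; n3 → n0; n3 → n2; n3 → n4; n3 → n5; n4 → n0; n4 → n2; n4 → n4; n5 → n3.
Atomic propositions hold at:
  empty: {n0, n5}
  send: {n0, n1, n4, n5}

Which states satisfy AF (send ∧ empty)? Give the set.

{n0, n5}

Sat(send ∧ empty) = {n0, n5}
AF (send ∧ empty): least fixpoint, start Z0 = {n0, n5}, add states with every successor in Z. Already a fixed point.
Sat(AF (send ∧ empty)) = {n0, n5}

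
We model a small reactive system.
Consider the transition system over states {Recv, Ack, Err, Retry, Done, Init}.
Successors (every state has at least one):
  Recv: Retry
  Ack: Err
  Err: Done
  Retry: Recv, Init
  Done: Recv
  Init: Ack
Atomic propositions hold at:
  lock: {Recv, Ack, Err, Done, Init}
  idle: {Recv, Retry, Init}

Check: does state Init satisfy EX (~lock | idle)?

Sat(~lock) = {Retry}
Sat(~lock | idle) = {Recv, Retry, Init}
Sat(EX (~lock | idle)) = {s : some successor in {Recv, Retry, Init}} = {Recv, Retry, Done}
Init ∉ Sat(EX (~lock | idle)) = {Recv, Retry, Done}, so the formula does not hold at Init.

No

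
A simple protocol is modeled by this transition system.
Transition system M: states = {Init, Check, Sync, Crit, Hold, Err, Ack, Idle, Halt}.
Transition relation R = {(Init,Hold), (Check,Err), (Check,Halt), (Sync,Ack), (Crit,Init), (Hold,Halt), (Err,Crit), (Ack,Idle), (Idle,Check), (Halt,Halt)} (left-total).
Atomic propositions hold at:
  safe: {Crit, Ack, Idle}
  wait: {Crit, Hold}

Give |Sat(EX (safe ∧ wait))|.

Sat(safe ∧ wait) = {Crit}
Sat(EX (safe ∧ wait)) = {s : some successor in {Crit}} = {Err}
|Sat(EX (safe ∧ wait))| = |{Err}| = 1.

1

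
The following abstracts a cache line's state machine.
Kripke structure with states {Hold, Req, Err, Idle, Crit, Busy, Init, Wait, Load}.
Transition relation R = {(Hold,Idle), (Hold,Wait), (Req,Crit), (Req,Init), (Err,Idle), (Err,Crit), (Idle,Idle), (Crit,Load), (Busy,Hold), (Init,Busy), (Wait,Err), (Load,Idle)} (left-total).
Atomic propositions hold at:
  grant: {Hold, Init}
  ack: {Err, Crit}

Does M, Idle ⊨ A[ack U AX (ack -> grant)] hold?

Sat(ack -> grant) = {Hold, Req, Idle, Busy, Init, Wait, Load}
Sat(AX (ack -> grant)) = {s : every successor in {Hold, Req, Idle, Busy, Init, Wait, Load}} = {Hold, Idle, Crit, Busy, Init, Load}
A[ack U AX (ack -> grant)]: least fixpoint, start Z0 = Sat(AX (ack -> grant)) = {Hold, Idle, Crit, Busy, Init, Load}, add states in Sat(ack) with every successor in Z. Z1 = {Hold, Err, Idle, Crit, Busy, Init, Load}; fixed.
Sat(A[ack U AX (ack -> grant)]) = {Hold, Err, Idle, Crit, Busy, Init, Load}
Idle ∈ Sat(A[ack U AX (ack -> grant)]) = {Hold, Err, Idle, Crit, Busy, Init, Load}, so the formula holds at Idle.

Yes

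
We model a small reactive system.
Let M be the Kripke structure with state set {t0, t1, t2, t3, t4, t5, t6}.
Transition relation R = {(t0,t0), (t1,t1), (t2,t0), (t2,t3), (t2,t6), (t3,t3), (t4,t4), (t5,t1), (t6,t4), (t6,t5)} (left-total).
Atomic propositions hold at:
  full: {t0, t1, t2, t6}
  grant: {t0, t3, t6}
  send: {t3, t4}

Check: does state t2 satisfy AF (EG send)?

No

EG send: greatest fixpoint, start Z0 = {t3, t4}, keep only states in Sat with some successor in Z. Already a fixed point.
Sat(EG send) = {t3, t4}
AF (EG send): least fixpoint, start Z0 = {t3, t4}, add states with every successor in Z. Already a fixed point.
Sat(AF (EG send)) = {t3, t4}
t2 ∉ Sat(AF (EG send)) = {t3, t4}, so the formula does not hold at t2.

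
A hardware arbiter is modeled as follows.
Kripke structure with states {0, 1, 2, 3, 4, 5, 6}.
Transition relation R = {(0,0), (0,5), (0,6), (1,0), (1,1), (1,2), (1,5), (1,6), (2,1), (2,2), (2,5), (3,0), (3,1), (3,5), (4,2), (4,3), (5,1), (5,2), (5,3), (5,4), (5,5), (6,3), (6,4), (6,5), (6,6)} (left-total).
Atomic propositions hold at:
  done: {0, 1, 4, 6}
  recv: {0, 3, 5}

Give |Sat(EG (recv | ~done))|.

Sat(~done) = {2, 3, 5}
Sat(recv | ~done) = {0, 2, 3, 5}
EG (recv | ~done): greatest fixpoint, start Z0 = {0, 2, 3, 5}, keep only states in Sat with some successor in Z. Already a fixed point.
Sat(EG (recv | ~done)) = {0, 2, 3, 5}
|Sat(EG (recv | ~done))| = |{0, 2, 3, 5}| = 4.

4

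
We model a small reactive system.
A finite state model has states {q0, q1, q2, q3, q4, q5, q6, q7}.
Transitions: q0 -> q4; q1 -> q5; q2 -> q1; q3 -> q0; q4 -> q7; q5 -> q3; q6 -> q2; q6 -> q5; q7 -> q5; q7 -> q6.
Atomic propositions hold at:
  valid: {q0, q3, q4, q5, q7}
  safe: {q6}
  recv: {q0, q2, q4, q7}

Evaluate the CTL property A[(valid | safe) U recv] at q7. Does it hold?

Yes

Sat(valid | safe) = {q0, q3, q4, q5, q6, q7}
A[(valid | safe) U recv]: least fixpoint, start Z0 = Sat(recv) = {q0, q2, q4, q7}, add states in Sat(valid | safe) with every successor in Z. Z1 = {q0, q2, q3, q4, q7}; Z2 = {q0, q2, q3, q4, q5, q7}; Z3 = {q0, q2, q3, q4, q5, q6, q7}; fixed.
Sat(A[(valid | safe) U recv]) = {q0, q2, q3, q4, q5, q6, q7}
q7 ∈ Sat(A[(valid | safe) U recv]) = {q0, q2, q3, q4, q5, q6, q7}, so the formula holds at q7.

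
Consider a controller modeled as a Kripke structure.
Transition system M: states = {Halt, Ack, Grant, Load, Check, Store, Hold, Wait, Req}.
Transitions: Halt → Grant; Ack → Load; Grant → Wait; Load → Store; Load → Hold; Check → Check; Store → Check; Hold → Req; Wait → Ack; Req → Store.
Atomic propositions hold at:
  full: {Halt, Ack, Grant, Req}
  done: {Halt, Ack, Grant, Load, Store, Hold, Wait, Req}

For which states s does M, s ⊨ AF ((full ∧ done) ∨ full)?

Sat(full ∧ done) = {Halt, Ack, Grant, Req}
Sat((full ∧ done) ∨ full) = {Halt, Ack, Grant, Req}
AF ((full ∧ done) ∨ full): least fixpoint, start Z0 = {Halt, Ack, Grant, Req}, add states with every successor in Z. Z1 = {Halt, Ack, Grant, Hold, Wait, Req}; fixed.
Sat(AF ((full ∧ done) ∨ full)) = {Halt, Ack, Grant, Hold, Wait, Req}

{Halt, Ack, Grant, Hold, Wait, Req}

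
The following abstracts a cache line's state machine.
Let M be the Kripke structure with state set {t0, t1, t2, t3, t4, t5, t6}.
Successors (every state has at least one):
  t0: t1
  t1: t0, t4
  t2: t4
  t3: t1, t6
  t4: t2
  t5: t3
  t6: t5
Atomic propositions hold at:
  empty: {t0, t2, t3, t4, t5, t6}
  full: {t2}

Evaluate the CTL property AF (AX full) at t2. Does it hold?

Yes

Sat(AX full) = {s : every successor in {t2}} = {t4}
AF (AX full): least fixpoint, start Z0 = {t4}, add states with every successor in Z. Z1 = {t2, t4}; fixed.
Sat(AF (AX full)) = {t2, t4}
t2 ∈ Sat(AF (AX full)) = {t2, t4}, so the formula holds at t2.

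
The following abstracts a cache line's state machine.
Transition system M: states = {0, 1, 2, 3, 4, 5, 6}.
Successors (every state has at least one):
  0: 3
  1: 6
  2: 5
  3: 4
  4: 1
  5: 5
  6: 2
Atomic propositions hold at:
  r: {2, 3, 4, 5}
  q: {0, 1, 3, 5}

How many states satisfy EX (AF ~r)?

4

Sat(~r) = {0, 1, 6}
AF ~r: least fixpoint, start Z0 = {0, 1, 6}, add states with every successor in Z. Z1 = {0, 1, 4, 6}; Z2 = {0, 1, 3, 4, 6}; fixed.
Sat(AF ~r) = {0, 1, 3, 4, 6}
Sat(EX (AF ~r)) = {s : some successor in {0, 1, 3, 4, 6}} = {0, 1, 3, 4}
|Sat(EX (AF ~r))| = |{0, 1, 3, 4}| = 4.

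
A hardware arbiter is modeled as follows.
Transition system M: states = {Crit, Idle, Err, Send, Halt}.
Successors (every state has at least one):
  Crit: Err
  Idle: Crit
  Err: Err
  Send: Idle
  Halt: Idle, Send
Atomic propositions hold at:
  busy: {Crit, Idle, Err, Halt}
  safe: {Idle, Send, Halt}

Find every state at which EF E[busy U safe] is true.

{Idle, Send, Halt}

E[busy U safe]: least fixpoint, start Z0 = Sat(safe) = {Idle, Send, Halt}, add states in Sat(busy) with some successor in Z. Already a fixed point.
Sat(E[busy U safe]) = {Idle, Send, Halt}
EF E[busy U safe]: least fixpoint, start Z0 = {Idle, Send, Halt}, add states with some successor in Z. Already a fixed point.
Sat(EF E[busy U safe]) = {Idle, Send, Halt}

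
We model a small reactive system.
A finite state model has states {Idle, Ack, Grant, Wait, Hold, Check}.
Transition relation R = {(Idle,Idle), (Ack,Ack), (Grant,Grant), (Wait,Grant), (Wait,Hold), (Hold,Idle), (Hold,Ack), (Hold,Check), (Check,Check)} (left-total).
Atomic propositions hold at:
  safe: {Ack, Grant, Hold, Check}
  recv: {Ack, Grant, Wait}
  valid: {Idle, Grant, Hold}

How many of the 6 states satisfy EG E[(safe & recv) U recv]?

Sat(safe & recv) = {Ack, Grant}
E[(safe & recv) U recv]: least fixpoint, start Z0 = Sat(recv) = {Ack, Grant, Wait}, add states in Sat(safe & recv) with some successor in Z. Already a fixed point.
Sat(E[(safe & recv) U recv]) = {Ack, Grant, Wait}
EG E[(safe & recv) U recv]: greatest fixpoint, start Z0 = {Ack, Grant, Wait}, keep only states in Sat with some successor in Z. Already a fixed point.
Sat(EG E[(safe & recv) U recv]) = {Ack, Grant, Wait}
|Sat(EG E[(safe & recv) U recv])| = |{Ack, Grant, Wait}| = 3.

3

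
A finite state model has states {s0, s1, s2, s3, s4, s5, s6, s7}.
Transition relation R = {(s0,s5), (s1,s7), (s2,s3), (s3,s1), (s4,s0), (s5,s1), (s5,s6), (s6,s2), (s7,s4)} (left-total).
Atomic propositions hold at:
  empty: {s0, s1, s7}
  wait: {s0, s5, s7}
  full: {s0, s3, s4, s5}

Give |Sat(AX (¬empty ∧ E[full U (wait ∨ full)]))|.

3

Sat(¬empty) = {s2, s3, s4, s5, s6}
Sat(wait ∨ full) = {s0, s3, s4, s5, s7}
E[full U (wait ∨ full)]: least fixpoint, start Z0 = Sat((wait ∨ full)) = {s0, s3, s4, s5, s7}, add states in Sat(full) with some successor in Z. Already a fixed point.
Sat(E[full U (wait ∨ full)]) = {s0, s3, s4, s5, s7}
Sat(¬empty ∧ E[full U (wait ∨ full)]) = {s3, s4, s5}
Sat(AX (¬empty ∧ E[full U (wait ∨ full)])) = {s : every successor in {s3, s4, s5}} = {s0, s2, s7}
|Sat(AX (¬empty ∧ E[full U (wait ∨ full)]))| = |{s0, s2, s7}| = 3.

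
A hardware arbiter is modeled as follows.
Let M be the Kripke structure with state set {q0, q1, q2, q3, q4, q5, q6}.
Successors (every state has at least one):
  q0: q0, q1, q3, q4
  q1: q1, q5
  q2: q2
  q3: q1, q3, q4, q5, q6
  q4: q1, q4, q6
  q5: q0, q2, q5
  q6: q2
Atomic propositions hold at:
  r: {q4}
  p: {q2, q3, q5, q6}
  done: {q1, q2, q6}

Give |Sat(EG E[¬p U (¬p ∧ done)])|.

3

Sat(¬p) = {q0, q1, q4}
Sat(¬p ∧ done) = {q1}
E[¬p U (¬p ∧ done)]: least fixpoint, start Z0 = Sat((¬p ∧ done)) = {q1}, add states in Sat(¬p) with some successor in Z. Z1 = {q0, q1, q4}; fixed.
Sat(E[¬p U (¬p ∧ done)]) = {q0, q1, q4}
EG E[¬p U (¬p ∧ done)]: greatest fixpoint, start Z0 = {q0, q1, q4}, keep only states in Sat with some successor in Z. Already a fixed point.
Sat(EG E[¬p U (¬p ∧ done)]) = {q0, q1, q4}
|Sat(EG E[¬p U (¬p ∧ done)])| = |{q0, q1, q4}| = 3.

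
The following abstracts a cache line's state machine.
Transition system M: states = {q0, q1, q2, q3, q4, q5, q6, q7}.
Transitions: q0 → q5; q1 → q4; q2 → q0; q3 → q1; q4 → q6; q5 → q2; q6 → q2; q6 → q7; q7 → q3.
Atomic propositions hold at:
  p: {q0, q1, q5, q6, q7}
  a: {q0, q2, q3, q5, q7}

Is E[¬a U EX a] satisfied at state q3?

No

Sat(¬a) = {q1, q4, q6}
Sat(EX a) = {s : some successor in {q0, q2, q3, q5, q7}} = {q0, q2, q5, q6, q7}
E[¬a U EX a]: least fixpoint, start Z0 = Sat(EX a) = {q0, q2, q5, q6, q7}, add states in Sat(¬a) with some successor in Z. Z1 = {q0, q2, q4, q5, q6, q7}; Z2 = {q0, q1, q2, q4, q5, q6, q7}; fixed.
Sat(E[¬a U EX a]) = {q0, q1, q2, q4, q5, q6, q7}
q3 ∉ Sat(E[¬a U EX a]) = {q0, q1, q2, q4, q5, q6, q7}, so the formula does not hold at q3.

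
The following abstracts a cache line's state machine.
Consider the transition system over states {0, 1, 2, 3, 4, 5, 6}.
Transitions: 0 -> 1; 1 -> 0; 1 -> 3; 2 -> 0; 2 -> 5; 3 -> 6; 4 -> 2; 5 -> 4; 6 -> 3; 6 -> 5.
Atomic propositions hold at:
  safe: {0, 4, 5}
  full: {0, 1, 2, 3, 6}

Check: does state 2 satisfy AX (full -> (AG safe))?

AG safe: greatest fixpoint, start Z0 = {0, 4, 5}, keep only states in Sat with every successor in Z. Z1 = {5}; Z2 = ∅; fixed.
Sat(AG safe) = ∅
Sat(full -> (AG safe)) = {4, 5}
Sat(AX (full -> (AG safe))) = {s : every successor in {4, 5}} = {5}
2 ∉ Sat(AX (full -> (AG safe))) = {5}, so the formula does not hold at 2.

No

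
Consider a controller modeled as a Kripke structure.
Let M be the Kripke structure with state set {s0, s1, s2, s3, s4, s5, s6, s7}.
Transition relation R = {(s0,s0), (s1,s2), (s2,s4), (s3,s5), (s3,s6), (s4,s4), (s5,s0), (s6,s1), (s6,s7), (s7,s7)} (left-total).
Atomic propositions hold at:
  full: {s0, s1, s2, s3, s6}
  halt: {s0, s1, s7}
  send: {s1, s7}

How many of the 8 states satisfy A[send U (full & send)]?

1

Sat(full & send) = {s1}
A[send U (full & send)]: least fixpoint, start Z0 = Sat((full & send)) = {s1}, add states in Sat(send) with every successor in Z. Already a fixed point.
Sat(A[send U (full & send)]) = {s1}
|Sat(A[send U (full & send)])| = |{s1}| = 1.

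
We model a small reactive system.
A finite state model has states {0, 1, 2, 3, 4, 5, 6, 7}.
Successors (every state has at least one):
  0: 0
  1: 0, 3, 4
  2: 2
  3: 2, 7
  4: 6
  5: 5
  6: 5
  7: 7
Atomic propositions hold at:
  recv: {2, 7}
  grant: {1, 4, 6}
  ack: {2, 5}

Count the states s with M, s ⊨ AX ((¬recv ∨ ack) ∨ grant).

Sat(¬recv) = {0, 1, 3, 4, 5, 6}
Sat(¬recv ∨ ack) = {0, 1, 2, 3, 4, 5, 6}
Sat((¬recv ∨ ack) ∨ grant) = {0, 1, 2, 3, 4, 5, 6}
Sat(AX ((¬recv ∨ ack) ∨ grant)) = {s : every successor in {0, 1, 2, 3, 4, 5, 6}} = {0, 1, 2, 4, 5, 6}
|Sat(AX ((¬recv ∨ ack) ∨ grant))| = |{0, 1, 2, 4, 5, 6}| = 6.

6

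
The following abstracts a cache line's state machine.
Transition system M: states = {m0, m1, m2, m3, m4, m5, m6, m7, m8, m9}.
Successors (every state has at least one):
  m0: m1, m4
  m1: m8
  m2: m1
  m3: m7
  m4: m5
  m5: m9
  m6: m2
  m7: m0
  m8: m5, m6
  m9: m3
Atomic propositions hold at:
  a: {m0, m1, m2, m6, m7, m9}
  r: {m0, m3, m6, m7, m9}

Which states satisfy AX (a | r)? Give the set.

Sat(a | r) = {m0, m1, m2, m3, m6, m7, m9}
Sat(AX (a | r)) = {s : every successor in {m0, m1, m2, m3, m6, m7, m9}} = {m2, m3, m5, m6, m7, m9}

{m2, m3, m5, m6, m7, m9}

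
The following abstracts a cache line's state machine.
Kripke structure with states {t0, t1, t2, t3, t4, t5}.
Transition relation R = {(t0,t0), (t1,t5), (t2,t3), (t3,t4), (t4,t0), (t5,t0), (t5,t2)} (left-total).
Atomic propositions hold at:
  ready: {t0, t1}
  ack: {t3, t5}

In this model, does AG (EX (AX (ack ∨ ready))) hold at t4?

Sat(ack ∨ ready) = {t0, t1, t3, t5}
Sat(AX (ack ∨ ready)) = {s : every successor in {t0, t1, t3, t5}} = {t0, t1, t2, t4}
Sat(EX (AX (ack ∨ ready))) = {s : some successor in {t0, t1, t2, t4}} = {t0, t3, t4, t5}
AG (EX (AX (ack ∨ ready))): greatest fixpoint, start Z0 = {t0, t3, t4, t5}, keep only states in Sat with every successor in Z. Z1 = {t0, t3, t4}; fixed.
Sat(AG (EX (AX (ack ∨ ready)))) = {t0, t3, t4}
t4 ∈ Sat(AG (EX (AX (ack ∨ ready)))) = {t0, t3, t4}, so the formula holds at t4.

Yes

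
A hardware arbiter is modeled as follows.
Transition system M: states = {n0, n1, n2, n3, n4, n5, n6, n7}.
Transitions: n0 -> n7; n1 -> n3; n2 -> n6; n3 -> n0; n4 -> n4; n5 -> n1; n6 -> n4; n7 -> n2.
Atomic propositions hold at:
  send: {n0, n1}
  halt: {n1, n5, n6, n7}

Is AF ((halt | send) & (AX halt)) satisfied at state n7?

No

Sat(halt | send) = {n0, n1, n5, n6, n7}
Sat(AX halt) = {s : every successor in {n1, n5, n6, n7}} = {n0, n2, n5}
Sat((halt | send) & (AX halt)) = {n0, n5}
AF ((halt | send) & (AX halt)): least fixpoint, start Z0 = {n0, n5}, add states with every successor in Z. Z1 = {n0, n3, n5}; Z2 = {n0, n1, n3, n5}; fixed.
Sat(AF ((halt | send) & (AX halt))) = {n0, n1, n3, n5}
n7 ∉ Sat(AF ((halt | send) & (AX halt))) = {n0, n1, n3, n5}, so the formula does not hold at n7.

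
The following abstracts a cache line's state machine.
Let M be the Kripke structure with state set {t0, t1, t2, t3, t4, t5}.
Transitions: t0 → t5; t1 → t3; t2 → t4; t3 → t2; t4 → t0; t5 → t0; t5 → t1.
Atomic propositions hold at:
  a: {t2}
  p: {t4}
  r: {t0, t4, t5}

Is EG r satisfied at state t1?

EG r: greatest fixpoint, start Z0 = {t0, t4, t5}, keep only states in Sat with some successor in Z. Already a fixed point.
Sat(EG r) = {t0, t4, t5}
t1 ∉ Sat(EG r) = {t0, t4, t5}, so the formula does not hold at t1.

No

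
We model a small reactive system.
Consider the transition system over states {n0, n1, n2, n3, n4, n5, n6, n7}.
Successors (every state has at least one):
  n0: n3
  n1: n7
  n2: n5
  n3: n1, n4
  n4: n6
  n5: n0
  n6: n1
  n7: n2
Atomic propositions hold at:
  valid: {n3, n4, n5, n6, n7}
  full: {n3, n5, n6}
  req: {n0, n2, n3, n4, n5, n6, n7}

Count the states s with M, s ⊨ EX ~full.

Sat(~full) = {n0, n1, n2, n4, n7}
Sat(EX ~full) = {s : some successor in {n0, n1, n2, n4, n7}} = {n1, n3, n5, n6, n7}
|Sat(EX ~full)| = |{n1, n3, n5, n6, n7}| = 5.

5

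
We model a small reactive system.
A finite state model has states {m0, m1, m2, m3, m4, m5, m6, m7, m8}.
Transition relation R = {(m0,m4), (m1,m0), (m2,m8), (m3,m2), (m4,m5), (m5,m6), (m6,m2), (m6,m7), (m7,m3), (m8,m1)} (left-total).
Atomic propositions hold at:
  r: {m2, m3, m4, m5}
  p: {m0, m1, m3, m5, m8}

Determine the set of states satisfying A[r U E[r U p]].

{m0, m1, m2, m3, m4, m5, m8}

E[r U p]: least fixpoint, start Z0 = Sat(p) = {m0, m1, m3, m5, m8}, add states in Sat(r) with some successor in Z. Z1 = {m0, m1, m2, m3, m4, m5, m8}; fixed.
Sat(E[r U p]) = {m0, m1, m2, m3, m4, m5, m8}
A[r U E[r U p]]: least fixpoint, start Z0 = Sat(E[r U p]) = {m0, m1, m2, m3, m4, m5, m8}, add states in Sat(r) with every successor in Z. Already a fixed point.
Sat(A[r U E[r U p]]) = {m0, m1, m2, m3, m4, m5, m8}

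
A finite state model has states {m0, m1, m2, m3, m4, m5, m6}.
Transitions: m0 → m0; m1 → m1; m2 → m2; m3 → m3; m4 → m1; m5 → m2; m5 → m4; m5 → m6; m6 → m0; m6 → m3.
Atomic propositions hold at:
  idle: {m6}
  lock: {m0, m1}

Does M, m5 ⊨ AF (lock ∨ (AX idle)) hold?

No

Sat(AX idle) = {s : every successor in {m6}} = ∅
Sat(lock ∨ (AX idle)) = {m0, m1}
AF (lock ∨ (AX idle)): least fixpoint, start Z0 = {m0, m1}, add states with every successor in Z. Z1 = {m0, m1, m4}; fixed.
Sat(AF (lock ∨ (AX idle))) = {m0, m1, m4}
m5 ∉ Sat(AF (lock ∨ (AX idle))) = {m0, m1, m4}, so the formula does not hold at m5.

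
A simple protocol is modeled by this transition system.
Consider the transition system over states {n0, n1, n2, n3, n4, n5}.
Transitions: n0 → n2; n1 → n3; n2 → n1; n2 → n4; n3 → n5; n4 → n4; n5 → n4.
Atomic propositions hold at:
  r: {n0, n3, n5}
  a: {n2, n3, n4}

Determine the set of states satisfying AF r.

{n0, n1, n3, n5}

AF r: least fixpoint, start Z0 = {n0, n3, n5}, add states with every successor in Z. Z1 = {n0, n1, n3, n5}; fixed.
Sat(AF r) = {n0, n1, n3, n5}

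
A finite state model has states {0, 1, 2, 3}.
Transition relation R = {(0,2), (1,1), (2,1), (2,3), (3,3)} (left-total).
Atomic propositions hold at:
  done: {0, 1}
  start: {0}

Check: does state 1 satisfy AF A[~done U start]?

No

Sat(~done) = {2, 3}
A[~done U start]: least fixpoint, start Z0 = Sat(start) = {0}, add states in Sat(~done) with every successor in Z. Already a fixed point.
Sat(A[~done U start]) = {0}
AF A[~done U start]: least fixpoint, start Z0 = {0}, add states with every successor in Z. Already a fixed point.
Sat(AF A[~done U start]) = {0}
1 ∉ Sat(AF A[~done U start]) = {0}, so the formula does not hold at 1.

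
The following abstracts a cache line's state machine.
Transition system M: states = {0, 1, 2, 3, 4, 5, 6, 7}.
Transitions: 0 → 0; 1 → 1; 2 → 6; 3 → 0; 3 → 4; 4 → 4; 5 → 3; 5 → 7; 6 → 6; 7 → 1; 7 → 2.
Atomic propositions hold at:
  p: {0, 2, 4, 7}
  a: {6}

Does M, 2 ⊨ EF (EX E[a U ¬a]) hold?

Sat(¬a) = {0, 1, 2, 3, 4, 5, 7}
E[a U ¬a]: least fixpoint, start Z0 = Sat(¬a) = {0, 1, 2, 3, 4, 5, 7}, add states in Sat(a) with some successor in Z. Already a fixed point.
Sat(E[a U ¬a]) = {0, 1, 2, 3, 4, 5, 7}
Sat(EX E[a U ¬a]) = {s : some successor in {0, 1, 2, 3, 4, 5, 7}} = {0, 1, 3, 4, 5, 7}
EF (EX E[a U ¬a]): least fixpoint, start Z0 = {0, 1, 3, 4, 5, 7}, add states with some successor in Z. Already a fixed point.
Sat(EF (EX E[a U ¬a])) = {0, 1, 3, 4, 5, 7}
2 ∉ Sat(EF (EX E[a U ¬a])) = {0, 1, 3, 4, 5, 7}, so the formula does not hold at 2.

No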